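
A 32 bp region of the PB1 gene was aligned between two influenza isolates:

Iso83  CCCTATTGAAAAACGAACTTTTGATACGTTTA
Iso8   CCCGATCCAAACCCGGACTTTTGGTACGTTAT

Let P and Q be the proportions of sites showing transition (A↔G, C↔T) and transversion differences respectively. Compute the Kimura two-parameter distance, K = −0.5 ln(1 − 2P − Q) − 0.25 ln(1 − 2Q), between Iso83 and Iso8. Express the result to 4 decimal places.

The sequences differ at positions 4 (T/G, transversion), 7 (T/C, transition), 8 (G/C, transversion), 12 (A/C, transversion), 13 (A/C, transversion), 16 (A/G, transition), 24 (A/G, transition), 31 (T/A, transversion), 32 (A/T, transversion).
Of the 9 differences, 3 transitions and 6 transversions over 32 sites: P = 3/32 = 0.093750, Q = 6/32 = 0.187500.
d = −0.5·ln(0.625000) − 0.25·ln(0.625000) = −0.5·(-0.470004) − 0.25·(-0.470004) = 0.3525.

0.3525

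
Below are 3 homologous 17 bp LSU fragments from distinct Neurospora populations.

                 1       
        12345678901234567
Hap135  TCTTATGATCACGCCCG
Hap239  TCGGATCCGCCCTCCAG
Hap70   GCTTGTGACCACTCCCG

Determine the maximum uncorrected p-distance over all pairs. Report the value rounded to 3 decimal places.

0.529

Pairwise Hamming distances:
  Hap135 vs Hap239: 8
  Hap135 vs Hap70: 4
  Hap239 vs Hap70: 9
The largest is 9 mismatches, between Hap239 and Hap70; p = 9/17 = 0.529.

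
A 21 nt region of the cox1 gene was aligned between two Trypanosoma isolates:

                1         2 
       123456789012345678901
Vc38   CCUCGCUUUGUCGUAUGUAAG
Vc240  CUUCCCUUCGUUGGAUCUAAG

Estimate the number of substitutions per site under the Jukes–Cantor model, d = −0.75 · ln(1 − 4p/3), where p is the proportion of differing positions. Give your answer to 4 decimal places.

Differing sites — 2:C/U; 5:G/C; 9:U/C; 12:C/U; 14:U/G; 17:G/C.
p = 6/21 = 0.285714.
d = −0.75 · ln(1 − (4/3)·0.285714) = −0.75 · ln(0.619048) = −0.75 · (-0.479572) = 0.3597.

0.3597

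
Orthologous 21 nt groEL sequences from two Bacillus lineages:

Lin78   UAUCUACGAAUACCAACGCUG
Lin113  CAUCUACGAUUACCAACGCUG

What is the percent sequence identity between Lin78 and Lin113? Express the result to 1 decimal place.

90.5%

Differing sites — 1:U/C; 10:A/U.
19 of the 21 sites match, so the percent identity is 19/21 × 100 = 90.5%.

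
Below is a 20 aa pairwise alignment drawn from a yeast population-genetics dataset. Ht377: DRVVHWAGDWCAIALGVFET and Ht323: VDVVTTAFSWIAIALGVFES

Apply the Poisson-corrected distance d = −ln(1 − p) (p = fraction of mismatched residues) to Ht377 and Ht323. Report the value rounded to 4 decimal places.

0.5108

Mismatches occur at site 1 (D↔V), site 2 (R↔D), site 5 (H↔T), site 6 (W↔T), site 8 (G↔F), site 9 (D↔S), site 11 (C↔I), site 20 (T↔S).
p = 8/20 = 0.400000.
d = −ln(1 − 0.400000) = −ln(0.600000) = 0.5108.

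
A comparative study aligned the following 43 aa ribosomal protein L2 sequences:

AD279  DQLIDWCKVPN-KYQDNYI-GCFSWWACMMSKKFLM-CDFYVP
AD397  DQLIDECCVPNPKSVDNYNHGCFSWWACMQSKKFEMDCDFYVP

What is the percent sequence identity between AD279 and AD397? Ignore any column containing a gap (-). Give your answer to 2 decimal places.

Excluding the 3 gap columns leaves 40 comparable sites.
Differing sites — 6:W/E; 8:K/C; 14:Y/S; 15:Q/V; 19:I/N; 30:M/Q; 35:L/E.
33 of the 40 comparable sites match, so the percent identity is 33/40 × 100 = 82.50%.

82.50%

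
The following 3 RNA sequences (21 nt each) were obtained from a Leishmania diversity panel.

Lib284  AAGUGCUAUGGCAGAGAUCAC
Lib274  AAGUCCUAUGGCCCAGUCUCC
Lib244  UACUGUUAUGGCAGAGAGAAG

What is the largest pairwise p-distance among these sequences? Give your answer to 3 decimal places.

Pairwise Hamming distances:
  Lib284 vs Lib274: 7
  Lib284 vs Lib244: 6
  Lib274 vs Lib244: 11
The largest is 11 mismatches, between Lib274 and Lib244; p = 11/21 = 0.524.

0.524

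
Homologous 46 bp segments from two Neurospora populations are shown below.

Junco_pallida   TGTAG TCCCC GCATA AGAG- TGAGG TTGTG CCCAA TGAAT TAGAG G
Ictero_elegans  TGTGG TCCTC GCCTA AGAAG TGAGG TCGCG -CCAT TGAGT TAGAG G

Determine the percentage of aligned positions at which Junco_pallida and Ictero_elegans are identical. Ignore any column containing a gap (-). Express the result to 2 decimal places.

Excluding the 2 gap columns leaves 44 comparable sites.
The sequences differ at positions 4 (A/G), 9 (C/T), 13 (A/C), 19 (G/A), 27 (T/C), 29 (T/C), 35 (A/T), 39 (A/G).
36 of the 44 comparable sites match, so the percent identity is 36/44 × 100 = 81.82%.

81.82%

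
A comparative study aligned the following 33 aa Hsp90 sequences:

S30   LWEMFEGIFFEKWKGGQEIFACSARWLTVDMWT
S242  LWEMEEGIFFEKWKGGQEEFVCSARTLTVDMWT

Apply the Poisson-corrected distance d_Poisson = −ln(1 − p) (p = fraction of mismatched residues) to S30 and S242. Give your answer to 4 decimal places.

0.1292

Mismatches occur at site 5 (F→E), site 19 (I→E), site 21 (A→V), site 26 (W→T).
p = 4/33 = 0.121212.
d = −ln(1 − 0.121212) = −ln(0.878788) = 0.1292.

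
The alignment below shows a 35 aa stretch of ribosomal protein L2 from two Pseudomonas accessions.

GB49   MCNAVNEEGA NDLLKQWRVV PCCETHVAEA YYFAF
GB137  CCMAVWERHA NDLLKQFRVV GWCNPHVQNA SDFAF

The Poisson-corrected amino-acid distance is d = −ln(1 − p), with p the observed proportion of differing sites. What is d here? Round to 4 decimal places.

Differing sites — 1:M/C; 3:N/M; 6:N/W; 8:E/R; 9:G/H; 17:W/F; 21:P/G; 22:C/W; 24:E/N; 25:T/P; 28:A/Q; 29:E/N; 31:Y/S; 32:Y/D.
p = 14/35 = 0.400000.
d = −ln(1 − 0.400000) = −ln(0.600000) = 0.5108.

0.5108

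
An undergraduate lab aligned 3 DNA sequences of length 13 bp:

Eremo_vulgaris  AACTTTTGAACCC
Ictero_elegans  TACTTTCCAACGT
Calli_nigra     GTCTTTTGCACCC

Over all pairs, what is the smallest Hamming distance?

3

Pairwise Hamming distances:
  Eremo_vulgaris vs Ictero_elegans: 5
  Eremo_vulgaris vs Calli_nigra: 3
  Ictero_elegans vs Calli_nigra: 7
The smallest is 3, between Eremo_vulgaris and Calli_nigra.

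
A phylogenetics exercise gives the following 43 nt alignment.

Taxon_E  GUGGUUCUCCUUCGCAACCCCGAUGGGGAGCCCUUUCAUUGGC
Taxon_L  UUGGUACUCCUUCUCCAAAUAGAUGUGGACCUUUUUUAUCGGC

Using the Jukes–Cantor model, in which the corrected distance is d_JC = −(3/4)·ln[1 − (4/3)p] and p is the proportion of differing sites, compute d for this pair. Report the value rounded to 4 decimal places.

The sequences differ at positions 1 (G/U), 6 (U/A), 14 (G/U), 16 (A/C), 18 (C/A), 19 (C/A), 20 (C/U), 21 (C/A), 26 (G/U), 30 (G/C), 32 (C/U), 33 (C/U), 37 (C/U), 40 (U/C).
p = 14/43 = 0.325581.
d = −0.75 · ln(1 − (4/3)·0.325581) = −0.75 · ln(0.565892) = −0.75 · (-0.569352) = 0.4270.

0.4270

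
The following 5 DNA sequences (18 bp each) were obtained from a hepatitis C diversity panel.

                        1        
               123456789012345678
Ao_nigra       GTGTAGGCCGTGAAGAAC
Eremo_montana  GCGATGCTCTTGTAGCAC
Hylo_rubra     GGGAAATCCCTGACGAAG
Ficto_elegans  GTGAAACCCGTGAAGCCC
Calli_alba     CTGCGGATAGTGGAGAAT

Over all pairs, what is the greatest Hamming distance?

12

Pairwise Hamming distances:
  Ao_nigra vs Eremo_montana: 8
  Ao_nigra vs Hylo_rubra: 7
  Ao_nigra vs Ficto_elegans: 5
  Ao_nigra vs Calli_alba: 8
  Eremo_montana vs Hylo_rubra: 10
  Eremo_montana vs Ficto_elegans: 7
  Eremo_montana vs Calli_alba: 10
  Hylo_rubra vs Ficto_elegans: 7
  Hylo_rubra vs Calli_alba: 12
  Ficto_elegans vs Calli_alba: 11
The largest is 12, between Hylo_rubra and Calli_alba.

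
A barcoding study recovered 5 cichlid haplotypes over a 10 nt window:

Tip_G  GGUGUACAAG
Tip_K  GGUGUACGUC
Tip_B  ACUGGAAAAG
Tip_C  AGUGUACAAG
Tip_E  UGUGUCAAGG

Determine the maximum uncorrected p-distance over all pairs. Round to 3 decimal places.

0.700

Pairwise Hamming distances:
  Tip_G vs Tip_K: 3
  Tip_G vs Tip_B: 4
  Tip_G vs Tip_C: 1
  Tip_G vs Tip_E: 4
  Tip_K vs Tip_B: 7
  Tip_K vs Tip_C: 4
  Tip_K vs Tip_E: 6
  Tip_B vs Tip_C: 3
  Tip_B vs Tip_E: 5
  Tip_C vs Tip_E: 4
The largest is 7 mismatches, between Tip_K and Tip_B; p = 7/10 = 0.700.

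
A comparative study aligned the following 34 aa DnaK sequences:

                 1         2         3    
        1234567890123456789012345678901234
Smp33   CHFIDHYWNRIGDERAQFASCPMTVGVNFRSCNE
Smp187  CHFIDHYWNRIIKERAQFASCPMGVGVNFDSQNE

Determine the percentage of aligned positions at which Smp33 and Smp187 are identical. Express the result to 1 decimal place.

85.3%

Mismatches occur at site 12 (G↔I), site 13 (D↔K), site 24 (T↔G), site 30 (R↔D), site 32 (C↔Q).
29 of the 34 sites match, so the percent identity is 29/34 × 100 = 85.3%.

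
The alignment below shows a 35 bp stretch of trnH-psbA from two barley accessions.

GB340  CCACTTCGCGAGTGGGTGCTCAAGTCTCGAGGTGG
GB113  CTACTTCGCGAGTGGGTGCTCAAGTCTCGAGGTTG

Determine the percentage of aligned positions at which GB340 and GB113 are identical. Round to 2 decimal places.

94.29%

Mismatches occur at site 2 (C/T), site 34 (G/T).
33 of the 35 sites match, so the percent identity is 33/35 × 100 = 94.29%.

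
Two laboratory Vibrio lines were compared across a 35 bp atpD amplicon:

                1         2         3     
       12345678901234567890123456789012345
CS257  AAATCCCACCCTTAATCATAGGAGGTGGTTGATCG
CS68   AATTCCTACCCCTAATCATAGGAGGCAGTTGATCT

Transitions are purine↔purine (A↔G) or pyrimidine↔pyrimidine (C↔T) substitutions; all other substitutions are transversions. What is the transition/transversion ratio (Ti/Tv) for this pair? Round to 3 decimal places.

Mismatches occur at site 3 (A/T, transversion), site 7 (C/T, transition), site 12 (T/C, transition), site 26 (T/C, transition), site 27 (G/A, transition), site 35 (G/T, transversion).
Of the 6 differences, 4 transitions and 2 transversions, so Ti/Tv = 4/2 = 2.000.

2.000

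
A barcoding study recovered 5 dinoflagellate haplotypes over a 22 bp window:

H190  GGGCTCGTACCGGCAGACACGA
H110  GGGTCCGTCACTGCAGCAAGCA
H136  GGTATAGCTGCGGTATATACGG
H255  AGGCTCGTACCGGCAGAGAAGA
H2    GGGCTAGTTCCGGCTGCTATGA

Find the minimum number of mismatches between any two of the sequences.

3

Pairwise Hamming distances:
  H190 vs H110: 9
  H190 vs H136: 10
  H190 vs H255: 3
  H190 vs H2: 6
  H110 vs H136: 15
  H110 vs H255: 10
  H110 vs H2: 10
  H136 vs H255: 12
  H136 vs H2: 10
  H255 vs H2: 7
The smallest is 3, between H190 and H255.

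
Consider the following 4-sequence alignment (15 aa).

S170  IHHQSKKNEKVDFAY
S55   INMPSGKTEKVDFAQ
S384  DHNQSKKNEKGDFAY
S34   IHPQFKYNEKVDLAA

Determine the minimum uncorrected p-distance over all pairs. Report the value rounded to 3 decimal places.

0.200

Pairwise Hamming distances:
  S170 vs S55: 6
  S170 vs S384: 3
  S170 vs S34: 5
  S55 vs S384: 8
  S55 vs S34: 9
  S384 vs S34: 7
The smallest is 3 mismatches, between S170 and S384; p = 3/15 = 0.200.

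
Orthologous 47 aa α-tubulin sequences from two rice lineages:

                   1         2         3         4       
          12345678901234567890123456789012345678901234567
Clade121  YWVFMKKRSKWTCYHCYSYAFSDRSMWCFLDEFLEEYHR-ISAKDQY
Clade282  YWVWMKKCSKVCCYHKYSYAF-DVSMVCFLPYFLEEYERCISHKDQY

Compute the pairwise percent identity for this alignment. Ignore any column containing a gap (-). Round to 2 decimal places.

Excluding the 2 gap columns leaves 45 comparable sites.
The sequences differ at positions 4 (F/W), 8 (R/C), 11 (W/V), 12 (T/C), 16 (C/K), 24 (R/V), 27 (W/V), 31 (D/P), 32 (E/Y), 38 (H/E), 43 (A/H).
34 of the 45 comparable sites match, so the percent identity is 34/45 × 100 = 75.56%.

75.56%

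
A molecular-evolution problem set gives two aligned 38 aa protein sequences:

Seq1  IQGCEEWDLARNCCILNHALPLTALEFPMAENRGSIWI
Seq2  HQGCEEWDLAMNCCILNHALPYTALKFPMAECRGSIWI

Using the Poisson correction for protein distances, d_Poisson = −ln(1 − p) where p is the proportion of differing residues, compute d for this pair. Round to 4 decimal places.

0.1411

Differing sites — 1:I/H; 11:R/M; 22:L/Y; 26:E/K; 32:N/C.
p = 5/38 = 0.131579.
d = −ln(1 − 0.131579) = −ln(0.868421) = 0.1411.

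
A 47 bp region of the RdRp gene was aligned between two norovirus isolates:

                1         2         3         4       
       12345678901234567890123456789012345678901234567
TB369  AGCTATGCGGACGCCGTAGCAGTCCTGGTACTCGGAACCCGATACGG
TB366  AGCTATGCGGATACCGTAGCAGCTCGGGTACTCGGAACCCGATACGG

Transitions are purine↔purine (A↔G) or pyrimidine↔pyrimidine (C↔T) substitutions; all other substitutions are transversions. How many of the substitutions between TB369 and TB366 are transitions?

The sequences differ at positions 12 (C/T, transition), 13 (G/A, transition), 23 (T/C, transition), 24 (C/T, transition), 26 (T/G, transversion).
Of the 5 differences, 4 transitions and 1 transversion, so the answer is 4.

4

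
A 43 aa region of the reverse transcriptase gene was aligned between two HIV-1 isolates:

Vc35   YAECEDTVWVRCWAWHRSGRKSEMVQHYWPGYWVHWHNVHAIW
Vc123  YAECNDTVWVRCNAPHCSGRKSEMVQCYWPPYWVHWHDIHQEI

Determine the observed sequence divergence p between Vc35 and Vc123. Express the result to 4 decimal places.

0.2558

The sequences differ at positions 5 (E/N), 13 (W/N), 15 (W/P), 17 (R/C), 27 (H/C), 31 (G/P), 38 (N/D), 39 (V/I), 41 (A/Q), 42 (I/E), 43 (W/I).
There are 11 differences over 43 sites, so p = 11/43 = 0.2558.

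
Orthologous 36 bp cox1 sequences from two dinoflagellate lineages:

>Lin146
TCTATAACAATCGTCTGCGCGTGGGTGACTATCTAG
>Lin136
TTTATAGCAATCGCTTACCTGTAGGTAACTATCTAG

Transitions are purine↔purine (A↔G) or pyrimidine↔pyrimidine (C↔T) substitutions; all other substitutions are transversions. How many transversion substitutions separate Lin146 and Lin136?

1

Differing sites — 2:C/T (Ti); 7:A/G (Ti); 14:T/C (Ti); 15:C/T (Ti); 17:G/A (Ti); 19:G/C (Tv); 20:C/T (Ti); 23:G/A (Ti); 27:G/A (Ti).
Of the 9 differences, 8 transitions and 1 transversion, so the answer is 1.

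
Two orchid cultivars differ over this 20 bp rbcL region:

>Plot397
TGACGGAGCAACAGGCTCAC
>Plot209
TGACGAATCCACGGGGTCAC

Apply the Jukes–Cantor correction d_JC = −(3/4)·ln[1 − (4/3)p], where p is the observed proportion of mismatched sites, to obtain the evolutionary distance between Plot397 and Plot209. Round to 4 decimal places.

0.3041

Differing sites — 6:G/A; 8:G/T; 10:A/C; 13:A/G; 16:C/G.
p = 5/20 = 0.250000.
d = −0.75 · ln(1 − (4/3)·0.250000) = −0.75 · ln(0.666667) = −0.75 · (-0.405465) = 0.3041.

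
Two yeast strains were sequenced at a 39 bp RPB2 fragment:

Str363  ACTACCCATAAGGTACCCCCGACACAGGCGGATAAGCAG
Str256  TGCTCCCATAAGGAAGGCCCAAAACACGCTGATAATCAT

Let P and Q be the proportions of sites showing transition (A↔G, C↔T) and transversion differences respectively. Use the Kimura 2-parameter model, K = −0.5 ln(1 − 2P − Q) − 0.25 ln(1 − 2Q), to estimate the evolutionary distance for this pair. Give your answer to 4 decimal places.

Mismatches occur at site 1 (A↔T, transversion), site 2 (C↔G, transversion), site 3 (T↔C, transition), site 4 (A↔T, transversion), site 14 (T↔A, transversion), site 16 (C↔G, transversion), site 17 (C↔G, transversion), site 21 (G↔A, transition), site 23 (C↔A, transversion), site 27 (G↔C, transversion), site 30 (G↔T, transversion), site 36 (G↔T, transversion), site 39 (G↔T, transversion).
Of the 13 differences, 2 transitions and 11 transversions over 39 sites: P = 2/39 = 0.051282, Q = 11/39 = 0.282051.
d = −0.5·ln(0.615385) − 0.25·ln(0.435898) = −0.5·(-0.485507) − 0.25·(-0.830347) = 0.4503.

0.4503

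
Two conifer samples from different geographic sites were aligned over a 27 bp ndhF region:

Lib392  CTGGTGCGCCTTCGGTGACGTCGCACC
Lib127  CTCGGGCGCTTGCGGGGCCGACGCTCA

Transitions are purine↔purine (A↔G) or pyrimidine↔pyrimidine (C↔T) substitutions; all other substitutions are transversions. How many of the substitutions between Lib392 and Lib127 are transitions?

1

Mismatches occur at site 3 (G/C, transversion), site 5 (T/G, transversion), site 10 (C/T, transition), site 12 (T/G, transversion), site 16 (T/G, transversion), site 18 (A/C, transversion), site 21 (T/A, transversion), site 25 (A/T, transversion), site 27 (C/A, transversion).
Of the 9 differences, 1 transition and 8 transversions, so the answer is 1.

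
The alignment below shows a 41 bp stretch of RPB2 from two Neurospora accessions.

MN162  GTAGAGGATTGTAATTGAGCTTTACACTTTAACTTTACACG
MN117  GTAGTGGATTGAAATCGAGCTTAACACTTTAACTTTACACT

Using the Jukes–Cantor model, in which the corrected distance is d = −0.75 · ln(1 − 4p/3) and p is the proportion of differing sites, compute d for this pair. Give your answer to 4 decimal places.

The sequences differ at positions 5 (A/T), 12 (T/A), 16 (T/C), 23 (T/A), 41 (G/T).
p = 5/41 = 0.121951.
d = −0.75 · ln(1 − (4/3)·0.121951) = −0.75 · ln(0.837399) = −0.75 · (-0.177455) = 0.1331.

0.1331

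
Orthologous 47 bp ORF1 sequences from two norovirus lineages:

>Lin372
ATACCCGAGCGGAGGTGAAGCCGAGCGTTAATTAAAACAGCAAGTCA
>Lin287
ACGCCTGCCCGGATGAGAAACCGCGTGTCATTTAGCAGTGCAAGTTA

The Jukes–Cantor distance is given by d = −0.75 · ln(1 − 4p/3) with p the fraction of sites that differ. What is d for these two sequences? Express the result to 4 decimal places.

Mismatches occur at site 2 (T→C), site 3 (A→G), site 6 (C→T), site 8 (A→C), site 9 (G→C), site 14 (G→T), site 16 (T→A), site 20 (G→A), site 24 (A→C), site 26 (C→T), site 29 (T→C), site 31 (A→T), site 35 (A→G), site 36 (A→C), site 38 (C→G), site 39 (A→T), site 46 (C→T).
p = 17/47 = 0.361702.
d = −0.75 · ln(1 − (4/3)·0.361702) = −0.75 · ln(0.517731) = −0.75 · (-0.658299) = 0.4937.

0.4937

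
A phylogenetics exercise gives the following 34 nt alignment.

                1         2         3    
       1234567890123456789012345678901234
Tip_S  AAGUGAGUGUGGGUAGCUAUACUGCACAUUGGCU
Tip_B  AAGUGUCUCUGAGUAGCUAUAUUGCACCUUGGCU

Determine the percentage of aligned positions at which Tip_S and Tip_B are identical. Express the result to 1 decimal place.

82.4%

Mismatches occur at site 6 (A↔U), site 7 (G↔C), site 9 (G↔C), site 12 (G↔A), site 22 (C↔U), site 28 (A↔C).
28 of the 34 sites match, so the percent identity is 28/34 × 100 = 82.4%.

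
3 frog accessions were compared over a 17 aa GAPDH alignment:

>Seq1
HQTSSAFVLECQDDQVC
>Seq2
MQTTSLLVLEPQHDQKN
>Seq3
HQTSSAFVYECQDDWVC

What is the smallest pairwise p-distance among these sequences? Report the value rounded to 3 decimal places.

0.118

Pairwise Hamming distances:
  Seq1 vs Seq2: 8
  Seq1 vs Seq3: 2
  Seq2 vs Seq3: 10
The smallest is 2 mismatches, between Seq1 and Seq3; p = 2/17 = 0.118.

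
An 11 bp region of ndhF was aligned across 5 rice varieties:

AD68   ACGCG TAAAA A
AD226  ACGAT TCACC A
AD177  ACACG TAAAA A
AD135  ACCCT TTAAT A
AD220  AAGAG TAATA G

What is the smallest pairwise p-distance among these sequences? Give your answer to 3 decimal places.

Pairwise Hamming distances:
  AD68 vs AD226: 5
  AD68 vs AD177: 1
  AD68 vs AD135: 4
  AD68 vs AD220: 4
  AD226 vs AD177: 6
  AD226 vs AD135: 5
  AD226 vs AD220: 6
  AD177 vs AD135: 4
  AD177 vs AD220: 5
  AD135 vs AD220: 8
The smallest is 1 mismatch, between AD68 and AD177; p = 1/11 = 0.091.

0.091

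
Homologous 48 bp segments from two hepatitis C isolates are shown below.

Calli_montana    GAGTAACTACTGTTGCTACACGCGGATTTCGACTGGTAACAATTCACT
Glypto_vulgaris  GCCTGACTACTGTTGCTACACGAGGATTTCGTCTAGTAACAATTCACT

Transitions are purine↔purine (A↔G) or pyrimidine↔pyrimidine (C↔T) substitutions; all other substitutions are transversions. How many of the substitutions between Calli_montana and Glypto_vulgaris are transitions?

The sequences differ at positions 2 (A/C, transversion), 3 (G/C, transversion), 5 (A/G, transition), 23 (C/A, transversion), 32 (A/T, transversion), 35 (G/A, transition).
Of the 6 differences, 2 transitions and 4 transversions, so the answer is 2.

2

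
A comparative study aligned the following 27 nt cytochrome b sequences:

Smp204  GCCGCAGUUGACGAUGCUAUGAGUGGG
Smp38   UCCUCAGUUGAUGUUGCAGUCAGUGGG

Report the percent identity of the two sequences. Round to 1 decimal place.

74.1%

Mismatches occur at site 1 (G→U), site 4 (G→U), site 12 (C→U), site 14 (A→U), site 18 (U→A), site 19 (A→G), site 21 (G→C).
20 of the 27 sites match, so the percent identity is 20/27 × 100 = 74.1%.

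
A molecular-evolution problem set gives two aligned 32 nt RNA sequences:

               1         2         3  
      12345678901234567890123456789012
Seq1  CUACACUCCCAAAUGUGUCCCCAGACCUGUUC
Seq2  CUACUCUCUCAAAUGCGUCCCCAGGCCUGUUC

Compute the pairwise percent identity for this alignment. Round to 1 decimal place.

87.5%

The sequences differ at positions 5 (A/U), 9 (C/U), 16 (U/C), 25 (A/G).
28 of the 32 sites match, so the percent identity is 28/32 × 100 = 87.5%.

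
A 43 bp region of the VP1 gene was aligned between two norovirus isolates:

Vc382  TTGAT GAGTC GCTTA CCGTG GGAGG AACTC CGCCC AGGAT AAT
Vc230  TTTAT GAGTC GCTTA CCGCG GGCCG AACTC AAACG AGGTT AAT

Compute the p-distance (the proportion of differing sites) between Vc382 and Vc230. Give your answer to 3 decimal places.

Differing sites — 3:G/T; 19:T/C; 23:A/C; 24:G/C; 31:C/A; 32:G/A; 33:C/A; 35:C/G; 39:A/T.
There are 9 differences over 43 sites, so p = 9/43 = 0.209.

0.209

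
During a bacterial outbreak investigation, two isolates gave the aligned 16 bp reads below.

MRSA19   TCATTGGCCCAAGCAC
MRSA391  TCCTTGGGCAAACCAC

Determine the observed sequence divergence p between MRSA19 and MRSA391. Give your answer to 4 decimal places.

Mismatches occur at site 3 (A/C), site 8 (C/G), site 10 (C/A), site 13 (G/C).
There are 4 differences over 16 sites, so p = 4/16 = 0.2500.

0.2500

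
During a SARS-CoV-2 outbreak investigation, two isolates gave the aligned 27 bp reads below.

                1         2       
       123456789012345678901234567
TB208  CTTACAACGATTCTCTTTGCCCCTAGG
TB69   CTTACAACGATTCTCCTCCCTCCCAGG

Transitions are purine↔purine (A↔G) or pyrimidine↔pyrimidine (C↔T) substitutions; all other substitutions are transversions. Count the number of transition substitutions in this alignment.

Mismatches occur at site 16 (T/C, transition), site 18 (T/C, transition), site 19 (G/C, transversion), site 21 (C/T, transition), site 24 (T/C, transition).
Of the 5 differences, 4 transitions and 1 transversion, so the answer is 4.

4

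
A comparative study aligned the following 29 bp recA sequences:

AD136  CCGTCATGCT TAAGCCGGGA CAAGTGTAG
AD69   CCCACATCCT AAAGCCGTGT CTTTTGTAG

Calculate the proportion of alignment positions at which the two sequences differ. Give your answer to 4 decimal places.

0.3103

The sequences differ at positions 3 (G/C), 4 (T/A), 8 (G/C), 11 (T/A), 18 (G/T), 20 (A/T), 22 (A/T), 23 (A/T), 24 (G/T).
There are 9 differences over 29 sites, so p = 9/29 = 0.3103.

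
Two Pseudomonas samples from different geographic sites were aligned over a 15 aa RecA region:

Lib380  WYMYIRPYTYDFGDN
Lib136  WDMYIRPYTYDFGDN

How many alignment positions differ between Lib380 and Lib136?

Differing sites — 2:Y/D.
That gives 1 mismatch out of 15 aligned sites, so the Hamming distance is 1.

1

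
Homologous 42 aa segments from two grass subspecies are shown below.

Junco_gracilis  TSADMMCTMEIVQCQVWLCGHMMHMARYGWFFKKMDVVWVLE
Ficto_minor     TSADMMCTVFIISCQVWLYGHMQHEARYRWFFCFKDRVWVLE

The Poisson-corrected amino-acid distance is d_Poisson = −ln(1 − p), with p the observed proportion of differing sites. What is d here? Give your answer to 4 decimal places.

Mismatches occur at site 9 (M/V), site 10 (E/F), site 12 (V/I), site 13 (Q/S), site 19 (C/Y), site 23 (M/Q), site 25 (M/E), site 29 (G/R), site 33 (K/C), site 34 (K/F), site 35 (M/K), site 37 (V/R).
p = 12/42 = 0.285714.
d = −ln(1 − 0.285714) = −ln(0.714286) = 0.3365.

0.3365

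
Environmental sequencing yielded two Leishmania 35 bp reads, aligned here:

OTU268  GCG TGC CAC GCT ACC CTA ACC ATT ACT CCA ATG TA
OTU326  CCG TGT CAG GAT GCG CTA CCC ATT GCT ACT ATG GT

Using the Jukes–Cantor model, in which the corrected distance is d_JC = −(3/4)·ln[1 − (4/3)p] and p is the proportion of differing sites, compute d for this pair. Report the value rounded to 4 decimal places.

0.4582

Differing sites — 1:G/C; 6:C/T; 9:C/G; 11:C/A; 13:A/G; 15:C/G; 19:A/C; 25:A/G; 28:C/A; 30:A/T; 34:T/G; 35:A/T.
p = 12/35 = 0.342857.
d = −0.75 · ln(1 − (4/3)·0.342857) = −0.75 · ln(0.542857) = −0.75 · (-0.610909) = 0.4582.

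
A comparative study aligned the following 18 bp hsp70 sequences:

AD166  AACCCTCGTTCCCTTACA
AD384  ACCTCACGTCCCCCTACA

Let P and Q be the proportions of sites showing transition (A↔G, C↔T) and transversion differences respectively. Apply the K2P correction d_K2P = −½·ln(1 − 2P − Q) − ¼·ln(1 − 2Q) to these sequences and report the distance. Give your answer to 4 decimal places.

0.3567

The sequences differ at positions 2 (A/C, transversion), 4 (C/T, transition), 6 (T/A, transversion), 10 (T/C, transition), 14 (T/C, transition).
Of the 5 differences, 3 transitions and 2 transversions over 18 sites: P = 3/18 = 0.166667, Q = 2/18 = 0.111111.
d = −0.5·ln(0.555555) − 0.25·ln(0.777778) = −0.5·(-0.587788) − 0.25·(-0.251314) = 0.3567.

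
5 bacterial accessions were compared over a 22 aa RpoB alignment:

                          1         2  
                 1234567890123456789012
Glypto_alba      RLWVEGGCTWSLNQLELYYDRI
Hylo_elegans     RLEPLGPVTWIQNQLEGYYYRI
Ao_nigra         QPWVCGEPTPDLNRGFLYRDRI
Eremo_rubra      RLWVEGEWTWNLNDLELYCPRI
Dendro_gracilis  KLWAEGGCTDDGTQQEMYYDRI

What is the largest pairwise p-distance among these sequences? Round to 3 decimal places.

0.727

Pairwise Hamming distances:
  Glypto_alba vs Hylo_elegans: 9
  Glypto_alba vs Ao_nigra: 11
  Glypto_alba vs Eremo_rubra: 6
  Glypto_alba vs Dendro_gracilis: 8
  Hylo_elegans vs Ao_nigra: 16
  Hylo_elegans vs Eremo_rubra: 11
  Hylo_elegans vs Dendro_gracilis: 13
  Ao_nigra vs Eremo_rubra: 11
  Ao_nigra vs Dendro_gracilis: 14
  Eremo_rubra vs Dendro_gracilis: 13
The largest is 16 mismatches, between Hylo_elegans and Ao_nigra; p = 16/22 = 0.727.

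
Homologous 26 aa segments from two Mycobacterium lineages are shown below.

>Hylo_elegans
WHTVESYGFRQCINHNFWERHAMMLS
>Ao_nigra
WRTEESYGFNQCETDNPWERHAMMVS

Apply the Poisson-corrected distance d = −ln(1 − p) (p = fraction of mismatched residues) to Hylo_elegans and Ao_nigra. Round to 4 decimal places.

0.3677

Differing sites — 2:H/R; 4:V/E; 10:R/N; 13:I/E; 14:N/T; 15:H/D; 17:F/P; 25:L/V.
p = 8/26 = 0.307692.
d = −ln(1 − 0.307692) = −ln(0.692308) = 0.3677.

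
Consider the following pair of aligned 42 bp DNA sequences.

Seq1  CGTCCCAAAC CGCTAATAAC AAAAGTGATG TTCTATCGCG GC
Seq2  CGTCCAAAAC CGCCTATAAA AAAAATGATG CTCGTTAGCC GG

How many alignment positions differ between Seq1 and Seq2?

Mismatches occur at site 6 (C→A), site 14 (T→C), site 15 (A→T), site 20 (C→A), site 25 (G→A), site 31 (T→C), site 34 (T→G), site 35 (A→T), site 37 (C→A), site 40 (G→C), site 42 (C→G).
That gives 11 mismatches out of 42 aligned sites, so the Hamming distance is 11.

11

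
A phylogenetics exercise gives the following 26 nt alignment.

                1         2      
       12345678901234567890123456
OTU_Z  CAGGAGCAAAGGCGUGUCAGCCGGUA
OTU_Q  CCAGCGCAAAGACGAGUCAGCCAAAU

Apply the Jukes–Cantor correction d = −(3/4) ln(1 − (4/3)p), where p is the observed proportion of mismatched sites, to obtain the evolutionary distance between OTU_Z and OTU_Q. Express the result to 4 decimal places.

0.4643

Mismatches occur at site 2 (A→C), site 3 (G→A), site 5 (A→C), site 12 (G→A), site 15 (U→A), site 23 (G→A), site 24 (G→A), site 25 (U→A), site 26 (A→U).
p = 9/26 = 0.346154.
d = −0.75 · ln(1 − (4/3)·0.346154) = −0.75 · ln(0.538461) = −0.75 · (-0.619040) = 0.4643.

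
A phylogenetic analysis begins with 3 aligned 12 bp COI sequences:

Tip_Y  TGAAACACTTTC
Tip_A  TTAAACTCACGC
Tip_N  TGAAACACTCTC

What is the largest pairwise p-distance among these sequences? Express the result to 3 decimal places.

0.417

Pairwise Hamming distances:
  Tip_Y vs Tip_A: 5
  Tip_Y vs Tip_N: 1
  Tip_A vs Tip_N: 4
The largest is 5 mismatches, between Tip_Y and Tip_A; p = 5/12 = 0.417.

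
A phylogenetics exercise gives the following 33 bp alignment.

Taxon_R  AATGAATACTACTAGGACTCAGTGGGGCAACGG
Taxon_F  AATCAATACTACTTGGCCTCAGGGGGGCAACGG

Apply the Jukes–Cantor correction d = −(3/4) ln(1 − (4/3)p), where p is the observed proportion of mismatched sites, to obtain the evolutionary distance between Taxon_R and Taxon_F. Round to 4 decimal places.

Differing sites — 4:G/C; 14:A/T; 17:A/C; 23:T/G.
p = 4/33 = 0.121212.
d = −0.75 · ln(1 − (4/3)·0.121212) = −0.75 · ln(0.838384) = −0.75 · (-0.176279) = 0.1322.

0.1322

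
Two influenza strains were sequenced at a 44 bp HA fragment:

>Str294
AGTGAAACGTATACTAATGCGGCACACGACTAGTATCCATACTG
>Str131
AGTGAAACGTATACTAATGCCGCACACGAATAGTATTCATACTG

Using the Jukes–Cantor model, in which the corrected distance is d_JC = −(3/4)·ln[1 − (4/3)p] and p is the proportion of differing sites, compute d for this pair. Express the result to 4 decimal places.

The sequences differ at positions 21 (G/C), 30 (C/A), 37 (C/T).
p = 3/44 = 0.068182.
d = −0.75 · ln(1 − (4/3)·0.068182) = −0.75 · ln(0.909091) = −0.75 · (-0.095310) = 0.0715.

0.0715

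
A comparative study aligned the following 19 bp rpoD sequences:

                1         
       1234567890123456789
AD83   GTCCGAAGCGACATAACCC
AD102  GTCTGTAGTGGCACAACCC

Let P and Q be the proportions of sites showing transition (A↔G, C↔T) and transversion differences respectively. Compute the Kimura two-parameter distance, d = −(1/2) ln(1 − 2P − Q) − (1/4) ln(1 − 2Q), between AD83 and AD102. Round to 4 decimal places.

0.3487

Mismatches occur at site 4 (C→T, transition), site 6 (A→T, transversion), site 9 (C→T, transition), site 11 (A→G, transition), site 14 (T→C, transition).
Of the 5 differences, 4 transitions and 1 transversion over 19 sites: P = 4/19 = 0.210526, Q = 1/19 = 0.052632.
d = −0.5·ln(0.526316) − 0.25·ln(0.894736) = −0.5·(-0.641853) − 0.25·(-0.111227) = 0.3487.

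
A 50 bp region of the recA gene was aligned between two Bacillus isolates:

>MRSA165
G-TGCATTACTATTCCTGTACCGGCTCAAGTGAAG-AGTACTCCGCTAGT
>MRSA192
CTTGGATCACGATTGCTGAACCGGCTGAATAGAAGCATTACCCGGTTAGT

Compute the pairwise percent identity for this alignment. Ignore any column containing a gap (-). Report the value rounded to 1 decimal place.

72.9%

Excluding the 2 gap columns leaves 48 comparable sites.
The sequences differ at positions 1 (G/C), 5 (C/G), 8 (T/C), 11 (T/G), 15 (C/G), 19 (T/A), 27 (C/G), 30 (G/T), 31 (T/A), 38 (G/T), 42 (T/C), 44 (C/G), 46 (C/T).
35 of the 48 comparable sites match, so the percent identity is 35/48 × 100 = 72.9%.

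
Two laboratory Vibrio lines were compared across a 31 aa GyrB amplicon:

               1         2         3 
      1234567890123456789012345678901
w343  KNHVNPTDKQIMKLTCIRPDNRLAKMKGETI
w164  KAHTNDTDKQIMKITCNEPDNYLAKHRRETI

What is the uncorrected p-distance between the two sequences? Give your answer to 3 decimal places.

0.323

Differing sites — 2:N/A; 4:V/T; 6:P/D; 14:L/I; 17:I/N; 18:R/E; 22:R/Y; 26:M/H; 27:K/R; 28:G/R.
There are 10 differences over 31 sites, so p = 10/31 = 0.323.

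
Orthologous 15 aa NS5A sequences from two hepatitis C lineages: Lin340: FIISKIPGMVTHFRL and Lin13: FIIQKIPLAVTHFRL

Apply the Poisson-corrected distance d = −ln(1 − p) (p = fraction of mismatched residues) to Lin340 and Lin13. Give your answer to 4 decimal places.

0.2231

Mismatches occur at site 4 (S/Q), site 8 (G/L), site 9 (M/A).
p = 3/15 = 0.200000.
d = −ln(1 − 0.200000) = −ln(0.800000) = 0.2231.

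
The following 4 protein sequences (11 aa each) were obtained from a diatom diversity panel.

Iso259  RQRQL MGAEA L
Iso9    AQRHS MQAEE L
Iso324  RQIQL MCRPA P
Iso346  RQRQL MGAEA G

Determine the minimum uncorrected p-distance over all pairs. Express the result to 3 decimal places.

Pairwise Hamming distances:
  Iso259 vs Iso9: 5
  Iso259 vs Iso324: 5
  Iso259 vs Iso346: 1
  Iso9 vs Iso324: 9
  Iso9 vs Iso346: 6
  Iso324 vs Iso346: 5
The smallest is 1 mismatch, between Iso259 and Iso346; p = 1/11 = 0.091.

0.091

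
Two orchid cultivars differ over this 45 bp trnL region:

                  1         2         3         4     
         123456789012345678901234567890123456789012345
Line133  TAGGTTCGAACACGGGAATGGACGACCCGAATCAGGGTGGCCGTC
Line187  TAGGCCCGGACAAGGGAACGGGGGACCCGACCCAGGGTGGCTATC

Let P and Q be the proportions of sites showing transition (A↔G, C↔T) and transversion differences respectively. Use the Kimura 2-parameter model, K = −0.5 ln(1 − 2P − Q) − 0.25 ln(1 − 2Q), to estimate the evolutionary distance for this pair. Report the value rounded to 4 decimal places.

0.3101

Differing sites — 5:T/C (Ti); 6:T/C (Ti); 9:A/G (Ti); 13:C/A (Tv); 19:T/C (Ti); 22:A/G (Ti); 23:C/G (Tv); 31:A/C (Tv); 32:T/C (Ti); 42:C/T (Ti); 43:G/A (Ti).
Of the 11 differences, 8 transitions and 3 transversions over 45 sites: P = 8/45 = 0.177778, Q = 3/45 = 0.066667.
d = −0.5·ln(0.577777) − 0.25·ln(0.866666) = −0.5·(-0.548567) − 0.25·(-0.143102) = 0.3101.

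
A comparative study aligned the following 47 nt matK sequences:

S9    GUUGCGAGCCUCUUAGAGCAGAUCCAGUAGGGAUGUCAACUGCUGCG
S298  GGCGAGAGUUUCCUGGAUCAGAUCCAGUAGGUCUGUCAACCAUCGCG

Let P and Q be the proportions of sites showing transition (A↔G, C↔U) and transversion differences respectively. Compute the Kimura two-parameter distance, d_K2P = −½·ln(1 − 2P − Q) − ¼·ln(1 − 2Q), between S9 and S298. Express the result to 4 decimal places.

Mismatches occur at site 2 (U↔G, transversion), site 3 (U↔C, transition), site 5 (C↔A, transversion), site 9 (C↔U, transition), site 10 (C↔U, transition), site 13 (U↔C, transition), site 15 (A↔G, transition), site 18 (G↔U, transversion), site 32 (G↔U, transversion), site 33 (A↔C, transversion), site 41 (U↔C, transition), site 42 (G↔A, transition), site 43 (C↔U, transition), site 44 (U↔C, transition).
Of the 14 differences, 9 transitions and 5 transversions over 47 sites: P = 9/47 = 0.191489, Q = 5/47 = 0.106383.
d = −0.5·ln(0.510639) − 0.25·ln(0.787234) = −0.5·(-0.672092) − 0.25·(-0.239230) = 0.3959.

0.3959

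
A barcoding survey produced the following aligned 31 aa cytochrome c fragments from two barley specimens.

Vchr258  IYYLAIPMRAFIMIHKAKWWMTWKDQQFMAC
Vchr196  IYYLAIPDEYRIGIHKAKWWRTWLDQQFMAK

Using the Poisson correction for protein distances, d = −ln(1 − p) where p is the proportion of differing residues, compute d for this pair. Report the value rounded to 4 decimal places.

Differing sites — 8:M/D; 9:R/E; 10:A/Y; 11:F/R; 13:M/G; 21:M/R; 24:K/L; 31:C/K.
p = 8/31 = 0.258065.
d = −ln(1 − 0.258065) = −ln(0.741935) = 0.2985.

0.2985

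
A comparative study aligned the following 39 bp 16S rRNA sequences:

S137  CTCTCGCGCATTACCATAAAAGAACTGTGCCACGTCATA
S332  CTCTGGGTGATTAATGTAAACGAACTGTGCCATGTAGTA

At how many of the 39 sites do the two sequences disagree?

Differing sites — 5:C/G; 7:C/G; 8:G/T; 9:C/G; 14:C/A; 15:C/T; 16:A/G; 21:A/C; 33:C/T; 36:C/A; 37:A/G.
That gives 11 mismatches out of 39 aligned sites, so the Hamming distance is 11.

11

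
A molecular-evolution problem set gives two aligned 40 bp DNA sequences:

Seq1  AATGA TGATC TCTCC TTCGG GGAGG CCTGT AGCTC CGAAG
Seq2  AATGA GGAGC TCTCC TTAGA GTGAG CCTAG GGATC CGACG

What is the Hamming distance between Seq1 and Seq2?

12

Mismatches occur at site 6 (T→G), site 9 (T→G), site 18 (C→A), site 20 (G→A), site 22 (G→T), site 23 (A→G), site 24 (G→A), site 29 (G→A), site 30 (T→G), site 31 (A→G), site 33 (C→A), site 39 (A→C).
That gives 12 mismatches out of 40 aligned sites, so the Hamming distance is 12.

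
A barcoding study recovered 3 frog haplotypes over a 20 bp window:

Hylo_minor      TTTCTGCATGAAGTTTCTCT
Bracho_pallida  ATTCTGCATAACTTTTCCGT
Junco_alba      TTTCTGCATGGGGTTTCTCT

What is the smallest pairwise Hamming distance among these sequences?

Pairwise Hamming distances:
  Hylo_minor vs Bracho_pallida: 6
  Hylo_minor vs Junco_alba: 2
  Bracho_pallida vs Junco_alba: 7
The smallest is 2, between Hylo_minor and Junco_alba.

2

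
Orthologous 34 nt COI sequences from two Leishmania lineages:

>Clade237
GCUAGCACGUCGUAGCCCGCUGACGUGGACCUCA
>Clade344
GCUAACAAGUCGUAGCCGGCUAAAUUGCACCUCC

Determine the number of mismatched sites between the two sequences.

8

Differing sites — 5:G/A; 8:C/A; 18:C/G; 22:G/A; 24:C/A; 25:G/U; 28:G/C; 34:A/C.
That gives 8 mismatches out of 34 aligned sites, so the Hamming distance is 8.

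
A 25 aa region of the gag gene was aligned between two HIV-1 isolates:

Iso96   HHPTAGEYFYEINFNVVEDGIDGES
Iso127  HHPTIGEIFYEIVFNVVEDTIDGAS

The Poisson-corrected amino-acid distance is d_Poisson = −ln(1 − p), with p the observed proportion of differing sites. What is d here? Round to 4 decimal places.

Mismatches occur at site 5 (A↔I), site 8 (Y↔I), site 13 (N↔V), site 20 (G↔T), site 24 (E↔A).
p = 5/25 = 0.200000.
d = −ln(1 − 0.200000) = −ln(0.800000) = 0.2231.

0.2231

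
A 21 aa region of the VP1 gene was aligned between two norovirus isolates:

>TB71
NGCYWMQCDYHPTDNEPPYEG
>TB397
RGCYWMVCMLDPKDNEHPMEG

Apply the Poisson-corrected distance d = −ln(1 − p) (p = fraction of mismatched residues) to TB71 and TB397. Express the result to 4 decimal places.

0.4796

Mismatches occur at site 1 (N→R), site 7 (Q→V), site 9 (D→M), site 10 (Y→L), site 11 (H→D), site 13 (T→K), site 17 (P→H), site 19 (Y→M).
p = 8/21 = 0.380952.
d = −ln(1 − 0.380952) = −ln(0.619048) = 0.4796.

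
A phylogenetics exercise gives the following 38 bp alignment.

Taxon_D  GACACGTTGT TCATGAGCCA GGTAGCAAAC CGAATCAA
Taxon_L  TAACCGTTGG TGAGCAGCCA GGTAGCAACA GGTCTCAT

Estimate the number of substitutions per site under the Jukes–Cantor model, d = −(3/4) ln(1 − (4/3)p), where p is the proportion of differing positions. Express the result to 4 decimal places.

0.4568

The sequences differ at positions 1 (G/T), 3 (C/A), 4 (A/C), 10 (T/G), 12 (C/G), 14 (T/G), 15 (G/C), 29 (A/C), 30 (C/A), 31 (C/G), 33 (A/T), 34 (A/C), 38 (A/T).
p = 13/38 = 0.342105.
d = −0.75 · ln(1 − (4/3)·0.342105) = −0.75 · ln(0.543860) = −0.75 · (-0.609063) = 0.4568.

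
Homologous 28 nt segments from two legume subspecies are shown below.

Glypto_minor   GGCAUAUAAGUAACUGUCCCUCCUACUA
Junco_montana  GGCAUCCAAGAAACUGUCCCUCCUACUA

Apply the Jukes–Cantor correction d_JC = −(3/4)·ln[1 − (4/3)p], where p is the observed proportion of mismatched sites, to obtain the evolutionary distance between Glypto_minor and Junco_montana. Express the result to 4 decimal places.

0.1156

Mismatches occur at site 6 (A→C), site 7 (U→C), site 11 (U→A).
p = 3/28 = 0.107143.
d = −0.75 · ln(1 − (4/3)·0.107143) = −0.75 · ln(0.857143) = −0.75 · (-0.154151) = 0.1156.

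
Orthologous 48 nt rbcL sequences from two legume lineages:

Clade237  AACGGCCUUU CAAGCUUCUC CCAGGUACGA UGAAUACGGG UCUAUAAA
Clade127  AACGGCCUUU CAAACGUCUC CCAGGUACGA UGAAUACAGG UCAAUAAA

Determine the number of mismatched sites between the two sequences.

Differing sites — 14:G/A; 16:U/G; 38:G/A; 43:U/A.
That gives 4 mismatches out of 48 aligned sites, so the Hamming distance is 4.

4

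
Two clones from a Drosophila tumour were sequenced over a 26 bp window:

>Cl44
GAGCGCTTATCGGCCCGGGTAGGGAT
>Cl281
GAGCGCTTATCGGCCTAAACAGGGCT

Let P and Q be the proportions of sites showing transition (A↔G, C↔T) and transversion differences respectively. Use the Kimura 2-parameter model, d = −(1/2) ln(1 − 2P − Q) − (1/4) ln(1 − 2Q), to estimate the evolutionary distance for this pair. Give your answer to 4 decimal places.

Differing sites — 16:C/T (Ti); 17:G/A (Ti); 18:G/A (Ti); 19:G/A (Ti); 20:T/C (Ti); 25:A/C (Tv).
Of the 6 differences, 5 transitions and 1 transversion over 26 sites: P = 5/26 = 0.192308, Q = 1/26 = 0.038462.
d = −0.5·ln(0.576922) − 0.25·ln(0.923076) = −0.5·(-0.550048) − 0.25·(-0.080044) = 0.2950.

0.2950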